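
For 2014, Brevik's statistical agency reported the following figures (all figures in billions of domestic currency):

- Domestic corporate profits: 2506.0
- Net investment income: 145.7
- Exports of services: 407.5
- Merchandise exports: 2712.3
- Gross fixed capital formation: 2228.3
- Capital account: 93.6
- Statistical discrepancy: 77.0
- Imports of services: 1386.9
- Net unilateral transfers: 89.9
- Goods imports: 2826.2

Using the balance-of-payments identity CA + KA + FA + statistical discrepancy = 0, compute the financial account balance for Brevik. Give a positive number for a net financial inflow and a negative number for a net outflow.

687.1

Goods balance = 2712.3 - 2826.2 = -113.9
Services balance = 407.5 - 1386.9 = -979.4
Trade balance (goods + services) = -113.9 + (-979.4) = -1093.3
Net primary income = 145.7
Net secondary income = 89.9
Current account = -1093.3 + 145.7 + 89.9 = -857.7
Financial account = -(-857.7 + 93.6 + 77.0) = 687.1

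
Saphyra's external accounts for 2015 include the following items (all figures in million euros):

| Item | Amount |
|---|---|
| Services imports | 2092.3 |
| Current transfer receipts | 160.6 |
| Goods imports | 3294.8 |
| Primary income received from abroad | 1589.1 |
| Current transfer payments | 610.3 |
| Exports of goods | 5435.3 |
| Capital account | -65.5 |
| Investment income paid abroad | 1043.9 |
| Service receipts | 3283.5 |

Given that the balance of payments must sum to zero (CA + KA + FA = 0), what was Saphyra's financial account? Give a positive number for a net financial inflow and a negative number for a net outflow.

Goods balance = 5435.3 - 3294.8 = 2140.5
Services balance = 3283.5 - 2092.3 = 1191.2
Trade balance (goods + services) = 2140.5 + 1191.2 = 3331.7
Net primary income = 1589.1 - 1043.9 = 545.2
Net secondary income = 160.6 - 610.3 = -449.7
Current account = 3331.7 + 545.2 + (-449.7) = 3427.2
Financial account = -(3427.2 + (-65.5)) = -3361.7

-3361.7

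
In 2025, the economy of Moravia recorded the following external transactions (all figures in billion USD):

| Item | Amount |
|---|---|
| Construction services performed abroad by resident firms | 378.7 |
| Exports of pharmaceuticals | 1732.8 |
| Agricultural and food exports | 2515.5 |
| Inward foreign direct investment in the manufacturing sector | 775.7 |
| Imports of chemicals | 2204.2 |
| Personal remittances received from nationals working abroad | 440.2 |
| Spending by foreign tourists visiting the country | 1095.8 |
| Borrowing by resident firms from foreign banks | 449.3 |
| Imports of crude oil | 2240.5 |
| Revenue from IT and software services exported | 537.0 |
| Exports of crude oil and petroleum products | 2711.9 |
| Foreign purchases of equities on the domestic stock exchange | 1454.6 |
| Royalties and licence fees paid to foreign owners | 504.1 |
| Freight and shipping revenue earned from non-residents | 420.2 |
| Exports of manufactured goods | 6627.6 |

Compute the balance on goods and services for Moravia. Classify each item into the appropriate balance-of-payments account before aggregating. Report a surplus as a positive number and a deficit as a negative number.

Goods: -2204.2 + 2711.9 + 6627.6 + 1732.8 + 2515.5 - 2240.5 = 9143.1
Services: 420.2 + 378.7 + 537.0 - 504.1 + 1095.8 = 1927.6
Trade balance = 9143.1 + 1927.6 = 11070.7
(Excluded from the trade balance — financial account: inward foreign direct investment in the manufacturing sector 775.7, borrowing by resident firms from foreign banks 449.3, foreign purchases of equities on the domestic stock exchange 1454.6; secondary income: personal remittances received from nationals working abroad 440.2.)

11070.7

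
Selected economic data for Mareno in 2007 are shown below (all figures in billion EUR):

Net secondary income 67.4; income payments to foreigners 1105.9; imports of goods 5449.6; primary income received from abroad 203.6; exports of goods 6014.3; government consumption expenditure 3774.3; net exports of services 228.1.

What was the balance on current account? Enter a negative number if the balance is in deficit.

-42.1

Goods balance = 6014.3 - 5449.6 = 564.7
Services balance = 228.1
Trade balance (goods + services) = 564.7 + 228.1 = 792.8
Net primary income = 203.6 - 1105.9 = -902.3
Net secondary income = 67.4
Current account = 792.8 + (-902.3) + 67.4 = -42.1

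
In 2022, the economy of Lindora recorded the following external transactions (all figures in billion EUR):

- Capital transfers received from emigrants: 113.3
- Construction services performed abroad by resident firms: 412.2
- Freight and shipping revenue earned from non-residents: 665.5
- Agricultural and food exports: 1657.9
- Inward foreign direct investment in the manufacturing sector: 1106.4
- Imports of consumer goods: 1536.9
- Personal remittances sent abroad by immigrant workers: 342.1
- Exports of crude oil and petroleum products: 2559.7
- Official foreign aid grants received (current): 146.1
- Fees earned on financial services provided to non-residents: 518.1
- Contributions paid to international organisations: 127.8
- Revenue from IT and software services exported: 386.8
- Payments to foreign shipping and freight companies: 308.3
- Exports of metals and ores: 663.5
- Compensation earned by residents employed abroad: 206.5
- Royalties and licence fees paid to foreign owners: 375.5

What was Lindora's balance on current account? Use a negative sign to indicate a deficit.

Goods: 663.5 + 2559.7 - 1536.9 + 1657.9 = 3344.2
Services: 386.8 - 308.3 + 412.2 + 518.1 - 375.5 + 665.5 = 1298.8
Primary income: 206.5
Secondary income: -127.8 + 146.1 - 342.1 = -323.8
Current account = 3344.2 + 1298.8 + 206.5 + (-323.8) = 4525.7
(Excluded from the current account — capital account: capital transfers received from emigrants 113.3; financial account: inward foreign direct investment in the manufacturing sector 1106.4.)

4525.7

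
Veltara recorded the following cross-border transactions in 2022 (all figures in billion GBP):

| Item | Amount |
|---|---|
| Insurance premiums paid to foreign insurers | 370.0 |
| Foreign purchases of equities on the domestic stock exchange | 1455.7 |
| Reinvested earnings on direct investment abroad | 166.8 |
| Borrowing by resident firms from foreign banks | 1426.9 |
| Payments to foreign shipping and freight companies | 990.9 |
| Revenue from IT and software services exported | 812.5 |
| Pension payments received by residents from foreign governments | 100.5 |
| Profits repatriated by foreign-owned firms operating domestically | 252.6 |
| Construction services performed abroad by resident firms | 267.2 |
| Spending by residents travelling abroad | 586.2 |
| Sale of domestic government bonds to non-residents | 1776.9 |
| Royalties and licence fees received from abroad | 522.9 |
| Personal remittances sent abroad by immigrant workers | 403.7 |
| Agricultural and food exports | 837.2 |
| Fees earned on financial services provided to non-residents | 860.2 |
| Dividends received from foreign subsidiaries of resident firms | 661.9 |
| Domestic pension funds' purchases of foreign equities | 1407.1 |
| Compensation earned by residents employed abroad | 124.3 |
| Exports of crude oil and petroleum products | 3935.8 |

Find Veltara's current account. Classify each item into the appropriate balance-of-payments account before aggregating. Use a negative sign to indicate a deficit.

Goods: 837.2 + 3935.8 = 4773.0
Services: -370.0 + 267.2 + 860.2 + 812.5 - 990.9 - 586.2 + 522.9 = 515.7
Primary income: 166.8 + 124.3 + 661.9 - 252.6 = 700.4
Secondary income: -403.7 + 100.5 = -303.2
Current account = 4773.0 + 515.7 + 700.4 + (-303.2) = 5685.9
(Excluded from the current account — financial account: foreign purchases of equities on the domestic stock exchange 1455.7, borrowing by resident firms from foreign banks 1426.9, sale of domestic government bonds to non-residents 1776.9, domestic pension funds' purchases of foreign equities 1407.1.)

5685.9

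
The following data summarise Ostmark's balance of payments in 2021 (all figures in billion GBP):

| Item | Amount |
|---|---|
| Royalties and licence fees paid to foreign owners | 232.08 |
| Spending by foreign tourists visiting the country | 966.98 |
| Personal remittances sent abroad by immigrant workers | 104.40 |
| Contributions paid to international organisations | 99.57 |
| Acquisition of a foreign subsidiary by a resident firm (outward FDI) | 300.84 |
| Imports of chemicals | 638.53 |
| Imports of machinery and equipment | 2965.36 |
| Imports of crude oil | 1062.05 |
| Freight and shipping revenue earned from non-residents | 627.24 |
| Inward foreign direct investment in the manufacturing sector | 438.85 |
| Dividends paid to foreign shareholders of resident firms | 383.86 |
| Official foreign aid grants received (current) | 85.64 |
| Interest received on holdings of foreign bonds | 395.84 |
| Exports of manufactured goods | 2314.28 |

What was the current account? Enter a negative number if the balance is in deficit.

-1095.87

Goods: -638.53 - 1062.05 - 2965.36 + 2314.28 = -2351.66
Services: 627.24 + 966.98 - 232.08 = 1362.14
Primary income: -383.86 + 395.84 = 11.98
Secondary income: -99.57 + 85.64 - 104.40 = -118.33
Current account = (-2351.66) + 1362.14 + 11.98 + (-118.33) = -1095.87
(Excluded from the current account — financial account: acquisition of a foreign subsidiary by a resident firm (outward FDI) 300.84, inward foreign direct investment in the manufacturing sector 438.85.)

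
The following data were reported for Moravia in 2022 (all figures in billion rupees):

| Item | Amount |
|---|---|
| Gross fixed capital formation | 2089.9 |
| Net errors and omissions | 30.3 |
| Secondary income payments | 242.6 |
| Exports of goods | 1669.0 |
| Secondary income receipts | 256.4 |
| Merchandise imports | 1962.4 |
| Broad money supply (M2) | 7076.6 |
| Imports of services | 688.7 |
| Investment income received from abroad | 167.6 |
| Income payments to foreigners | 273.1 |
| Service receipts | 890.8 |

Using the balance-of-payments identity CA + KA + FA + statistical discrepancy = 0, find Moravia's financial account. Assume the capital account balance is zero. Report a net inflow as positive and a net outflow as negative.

152.7

Goods balance = 1669.0 - 1962.4 = -293.4
Services balance = 890.8 - 688.7 = 202.1
Trade balance (goods + services) = -293.4 + 202.1 = -91.3
Net primary income = 167.6 - 273.1 = -105.5
Net secondary income = 256.4 - 242.6 = 13.8
Current account = -91.3 + (-105.5) + 13.8 = -183.0
Financial account = -(-183.0 + 30.3) = 152.7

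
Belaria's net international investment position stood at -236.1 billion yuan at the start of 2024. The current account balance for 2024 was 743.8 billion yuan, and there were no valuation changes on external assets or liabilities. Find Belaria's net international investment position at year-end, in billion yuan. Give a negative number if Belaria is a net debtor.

507.7

With no valuation effects, change in NIIP = current account = 743.8
End-of-year NIIP = -236.1 + 743.8 = 507.7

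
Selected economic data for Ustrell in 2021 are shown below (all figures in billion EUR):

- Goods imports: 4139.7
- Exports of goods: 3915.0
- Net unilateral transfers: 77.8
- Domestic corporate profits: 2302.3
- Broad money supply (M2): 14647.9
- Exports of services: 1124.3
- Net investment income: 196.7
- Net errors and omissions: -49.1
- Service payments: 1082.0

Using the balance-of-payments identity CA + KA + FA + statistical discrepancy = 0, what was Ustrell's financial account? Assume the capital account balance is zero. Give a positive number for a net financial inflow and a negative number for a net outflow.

Goods balance = 3915.0 - 4139.7 = -224.7
Services balance = 1124.3 - 1082.0 = 42.3
Trade balance (goods + services) = -224.7 + 42.3 = -182.4
Net primary income = 196.7
Net secondary income = 77.8
Current account = -182.4 + 196.7 + 77.8 = 92.1
Financial account = -(92.1 + (-49.1)) = -43.0

-43.0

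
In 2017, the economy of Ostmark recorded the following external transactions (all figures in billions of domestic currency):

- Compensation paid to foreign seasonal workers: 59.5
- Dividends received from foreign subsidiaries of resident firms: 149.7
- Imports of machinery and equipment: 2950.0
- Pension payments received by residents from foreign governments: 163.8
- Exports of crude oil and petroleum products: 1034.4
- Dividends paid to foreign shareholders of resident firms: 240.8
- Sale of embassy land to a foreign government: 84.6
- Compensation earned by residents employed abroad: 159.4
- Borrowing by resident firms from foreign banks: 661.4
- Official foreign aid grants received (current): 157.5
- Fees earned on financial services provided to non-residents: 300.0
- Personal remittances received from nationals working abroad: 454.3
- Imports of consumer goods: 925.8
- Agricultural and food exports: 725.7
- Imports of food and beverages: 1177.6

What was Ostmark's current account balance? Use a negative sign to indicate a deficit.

Goods: 1034.4 - 925.8 - 1177.6 + 725.7 - 2950.0 = -3293.3
Services: 300.0
Primary income: 149.7 + 159.4 - 59.5 - 240.8 = 8.8
Secondary income: 163.8 + 157.5 + 454.3 = 775.6
Current account = (-3293.3) + 300.0 + 8.8 + 775.6 = -2208.9
(Excluded from the current account — capital account: sale of embassy land to a foreign government 84.6; financial account: borrowing by resident firms from foreign banks 661.4.)

-2208.9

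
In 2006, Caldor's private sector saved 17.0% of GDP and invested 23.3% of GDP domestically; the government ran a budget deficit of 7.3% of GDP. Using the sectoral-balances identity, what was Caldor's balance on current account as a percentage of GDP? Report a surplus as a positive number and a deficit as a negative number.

By the sectoral-balances identity, CA = (S_private - I) + (T - G).
Private balance = 17.0 - 23.3 = -6.3
Government balance (T - G) = -7.3
CA = -6.3 + (-7.3) = -13.6

-13.6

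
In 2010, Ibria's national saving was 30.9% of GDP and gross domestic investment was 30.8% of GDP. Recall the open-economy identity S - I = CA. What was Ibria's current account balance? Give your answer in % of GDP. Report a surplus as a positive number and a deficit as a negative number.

CA = S - I = 30.9 - 30.8 = 0.1

0.1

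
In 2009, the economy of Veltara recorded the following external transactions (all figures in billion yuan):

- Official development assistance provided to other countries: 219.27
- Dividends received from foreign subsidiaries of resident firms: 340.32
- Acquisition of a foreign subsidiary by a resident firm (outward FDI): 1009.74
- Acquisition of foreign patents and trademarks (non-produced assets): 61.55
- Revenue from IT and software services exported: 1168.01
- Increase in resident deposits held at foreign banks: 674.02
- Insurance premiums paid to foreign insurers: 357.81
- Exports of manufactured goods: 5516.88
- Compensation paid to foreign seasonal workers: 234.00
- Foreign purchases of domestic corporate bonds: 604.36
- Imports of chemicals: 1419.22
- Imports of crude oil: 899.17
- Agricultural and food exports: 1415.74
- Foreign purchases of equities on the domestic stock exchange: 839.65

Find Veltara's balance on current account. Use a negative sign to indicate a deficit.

Goods: 5516.88 + 1415.74 - 899.17 - 1419.22 = 4614.23
Services: 1168.01 - 357.81 = 810.20
Primary income: -234.00 + 340.32 = 106.32
Secondary income: -219.27
Current account = 4614.23 + 810.20 + 106.32 + (-219.27) = 5311.48
(Excluded from the current account — financial account: acquisition of a foreign subsidiary by a resident firm (outward FDI) 1009.74, increase in resident deposits held at foreign banks 674.02, foreign purchases of domestic corporate bonds 604.36, foreign purchases of equities on the domestic stock exchange 839.65; capital account: acquisition of foreign patents and trademarks (non-produced assets) 61.55.)

5311.48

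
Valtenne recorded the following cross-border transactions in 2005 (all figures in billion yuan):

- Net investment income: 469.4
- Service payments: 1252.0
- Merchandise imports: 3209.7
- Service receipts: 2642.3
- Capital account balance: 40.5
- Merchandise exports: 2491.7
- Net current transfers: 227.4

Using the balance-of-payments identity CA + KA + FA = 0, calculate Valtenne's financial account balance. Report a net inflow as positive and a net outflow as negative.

Goods balance = 2491.7 - 3209.7 = -718.0
Services balance = 2642.3 - 1252.0 = 1390.3
Trade balance (goods + services) = -718.0 + 1390.3 = 672.3
Net primary income = 469.4
Net secondary income = 227.4
Current account = 672.3 + 469.4 + 227.4 = 1369.1
Financial account = -(1369.1 + 40.5) = -1409.6

-1409.6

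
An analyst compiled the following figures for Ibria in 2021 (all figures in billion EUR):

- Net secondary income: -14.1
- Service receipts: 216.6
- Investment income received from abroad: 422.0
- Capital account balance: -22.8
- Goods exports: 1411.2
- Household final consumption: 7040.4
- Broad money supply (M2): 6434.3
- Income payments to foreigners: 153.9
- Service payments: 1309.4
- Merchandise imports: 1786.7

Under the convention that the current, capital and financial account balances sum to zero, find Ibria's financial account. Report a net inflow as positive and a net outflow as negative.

Goods balance = 1411.2 - 1786.7 = -375.5
Services balance = 216.6 - 1309.4 = -1092.8
Trade balance (goods + services) = -375.5 + (-1092.8) = -1468.3
Net primary income = 422.0 - 153.9 = 268.1
Net secondary income = -14.1
Current account = -1468.3 + 268.1 + (-14.1) = -1214.3
Financial account = -(-1214.3 + (-22.8)) = 1237.1

1237.1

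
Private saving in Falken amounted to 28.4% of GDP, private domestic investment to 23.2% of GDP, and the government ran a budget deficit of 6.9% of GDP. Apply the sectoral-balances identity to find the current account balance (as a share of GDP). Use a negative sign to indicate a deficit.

-1.7

By the sectoral-balances identity, CA = (S_private - I) + (T - G).
Private balance = 28.4 - 23.2 = 5.2
Government balance (T - G) = -6.9
CA = 5.2 + (-6.9) = -1.7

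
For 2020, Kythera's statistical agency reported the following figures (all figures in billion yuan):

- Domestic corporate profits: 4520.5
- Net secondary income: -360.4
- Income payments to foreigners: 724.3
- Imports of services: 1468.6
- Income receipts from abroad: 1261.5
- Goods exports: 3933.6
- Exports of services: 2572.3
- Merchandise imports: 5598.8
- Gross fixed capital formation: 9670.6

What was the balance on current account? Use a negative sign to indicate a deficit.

-384.7

Goods balance = 3933.6 - 5598.8 = -1665.2
Services balance = 2572.3 - 1468.6 = 1103.7
Trade balance (goods + services) = -1665.2 + 1103.7 = -561.5
Net primary income = 1261.5 - 724.3 = 537.2
Net secondary income = -360.4
Current account = -561.5 + 537.2 + (-360.4) = -384.7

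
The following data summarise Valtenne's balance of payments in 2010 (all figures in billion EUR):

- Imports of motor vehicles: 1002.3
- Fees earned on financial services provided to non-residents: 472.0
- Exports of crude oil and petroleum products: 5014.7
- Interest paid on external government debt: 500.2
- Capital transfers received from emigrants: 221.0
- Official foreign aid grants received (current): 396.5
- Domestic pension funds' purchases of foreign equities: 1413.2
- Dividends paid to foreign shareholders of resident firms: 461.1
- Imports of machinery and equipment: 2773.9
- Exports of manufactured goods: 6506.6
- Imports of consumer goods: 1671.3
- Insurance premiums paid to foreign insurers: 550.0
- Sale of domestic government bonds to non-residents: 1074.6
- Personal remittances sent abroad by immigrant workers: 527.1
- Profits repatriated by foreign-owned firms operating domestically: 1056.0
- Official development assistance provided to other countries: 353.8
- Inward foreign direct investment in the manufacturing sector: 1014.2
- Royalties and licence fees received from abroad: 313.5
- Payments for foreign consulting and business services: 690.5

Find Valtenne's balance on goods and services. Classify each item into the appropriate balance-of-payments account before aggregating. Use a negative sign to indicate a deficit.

5618.8

Goods: -2773.9 - 1671.3 + 6506.6 + 5014.7 - 1002.3 = 6073.8
Services: -690.5 + 472.0 + 313.5 - 550.0 = -455.0
Trade balance = 6073.8 + (-455.0) = 5618.8
(Excluded from the trade balance — primary income: interest paid on external government debt 500.2, dividends paid to foreign shareholders of resident firms 461.1, profits repatriated by foreign-owned firms operating domestically 1056.0; capital account: capital transfers received from emigrants 221.0; secondary income: official foreign aid grants received (current) 396.5, personal remittances sent abroad by immigrant workers 527.1, official development assistance provided to other countries 353.8; financial account: domestic pension funds' purchases of foreign equities 1413.2, sale of domestic government bonds to non-residents 1074.6, inward foreign direct investment in the manufacturing sector 1014.2.)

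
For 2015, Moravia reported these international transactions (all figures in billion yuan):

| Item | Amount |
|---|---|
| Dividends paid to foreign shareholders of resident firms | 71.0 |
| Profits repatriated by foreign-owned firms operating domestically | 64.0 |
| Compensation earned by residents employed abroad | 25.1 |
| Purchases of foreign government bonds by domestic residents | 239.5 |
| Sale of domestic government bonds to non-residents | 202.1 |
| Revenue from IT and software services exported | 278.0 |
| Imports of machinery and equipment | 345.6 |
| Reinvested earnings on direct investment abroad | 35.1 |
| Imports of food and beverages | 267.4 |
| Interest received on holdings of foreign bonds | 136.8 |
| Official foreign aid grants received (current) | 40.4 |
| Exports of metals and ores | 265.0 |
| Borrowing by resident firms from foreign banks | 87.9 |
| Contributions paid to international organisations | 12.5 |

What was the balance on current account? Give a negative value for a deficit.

Goods: 265.0 - 267.4 - 345.6 = -348.0
Services: 278.0
Primary income: 35.1 - 64.0 + 25.1 - 71.0 + 136.8 = 62.0
Secondary income: 40.4 - 12.5 = 27.9
Current account = (-348.0) + 278.0 + 62.0 + 27.9 = 19.9
(Excluded from the current account — financial account: purchases of foreign government bonds by domestic residents 239.5, sale of domestic government bonds to non-residents 202.1, borrowing by resident firms from foreign banks 87.9.)

19.9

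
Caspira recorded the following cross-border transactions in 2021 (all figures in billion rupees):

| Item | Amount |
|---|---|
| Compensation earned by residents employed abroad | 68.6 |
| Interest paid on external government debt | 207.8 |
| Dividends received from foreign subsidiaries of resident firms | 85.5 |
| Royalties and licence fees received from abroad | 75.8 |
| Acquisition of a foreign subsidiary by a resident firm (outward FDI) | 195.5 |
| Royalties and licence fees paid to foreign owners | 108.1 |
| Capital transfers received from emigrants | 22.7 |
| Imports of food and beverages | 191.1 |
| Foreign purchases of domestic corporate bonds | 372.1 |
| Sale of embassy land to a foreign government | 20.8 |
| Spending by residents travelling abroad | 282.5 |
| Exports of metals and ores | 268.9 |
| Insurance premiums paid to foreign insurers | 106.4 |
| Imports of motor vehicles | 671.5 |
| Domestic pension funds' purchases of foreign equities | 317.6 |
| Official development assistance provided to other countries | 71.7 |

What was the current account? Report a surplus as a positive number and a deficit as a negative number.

-1140.3

Goods: -191.1 - 671.5 + 268.9 = -593.7
Services: -106.4 - 108.1 - 282.5 + 75.8 = -421.2
Primary income: -207.8 + 68.6 + 85.5 = -53.7
Secondary income: -71.7
Current account = (-593.7) + (-421.2) + (-53.7) + (-71.7) = -1140.3
(Excluded from the current account — financial account: acquisition of a foreign subsidiary by a resident firm (outward FDI) 195.5, foreign purchases of domestic corporate bonds 372.1, domestic pension funds' purchases of foreign equities 317.6; capital account: capital transfers received from emigrants 22.7, sale of embassy land to a foreign government 20.8.)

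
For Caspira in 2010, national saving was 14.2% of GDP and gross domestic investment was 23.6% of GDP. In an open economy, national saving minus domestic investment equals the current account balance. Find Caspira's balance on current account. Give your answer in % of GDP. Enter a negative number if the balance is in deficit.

-9.4

S - I = CA (net lending to the rest of the world).
CA = S - I = 14.2 - 23.6 = -9.4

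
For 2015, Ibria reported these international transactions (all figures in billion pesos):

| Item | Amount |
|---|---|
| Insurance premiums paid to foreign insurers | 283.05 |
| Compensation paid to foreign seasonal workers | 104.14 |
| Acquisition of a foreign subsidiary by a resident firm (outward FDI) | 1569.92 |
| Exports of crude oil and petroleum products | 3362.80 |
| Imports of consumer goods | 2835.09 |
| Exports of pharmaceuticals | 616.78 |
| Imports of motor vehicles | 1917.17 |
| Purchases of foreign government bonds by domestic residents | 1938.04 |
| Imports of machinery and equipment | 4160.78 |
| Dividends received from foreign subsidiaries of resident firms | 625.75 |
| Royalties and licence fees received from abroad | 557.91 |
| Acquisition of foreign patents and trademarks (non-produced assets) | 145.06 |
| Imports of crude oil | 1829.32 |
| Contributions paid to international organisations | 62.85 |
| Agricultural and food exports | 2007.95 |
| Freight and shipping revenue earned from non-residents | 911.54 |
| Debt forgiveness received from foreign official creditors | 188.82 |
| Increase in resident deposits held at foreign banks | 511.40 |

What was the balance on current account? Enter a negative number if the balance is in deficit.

Goods: -1917.17 + 616.78 - 1829.32 + 3362.80 - 2835.09 - 4160.78 + 2007.95 = -4754.83
Services: -283.05 + 557.91 + 911.54 = 1186.40
Primary income: -104.14 + 625.75 = 521.61
Secondary income: -62.85
Current account = (-4754.83) + 1186.40 + 521.61 + (-62.85) = -3109.67
(Excluded from the current account — financial account: acquisition of a foreign subsidiary by a resident firm (outward FDI) 1569.92, purchases of foreign government bonds by domestic residents 1938.04, increase in resident deposits held at foreign banks 511.40; capital account: acquisition of foreign patents and trademarks (non-produced assets) 145.06, debt forgiveness received from foreign official creditors 188.82.)

-3109.67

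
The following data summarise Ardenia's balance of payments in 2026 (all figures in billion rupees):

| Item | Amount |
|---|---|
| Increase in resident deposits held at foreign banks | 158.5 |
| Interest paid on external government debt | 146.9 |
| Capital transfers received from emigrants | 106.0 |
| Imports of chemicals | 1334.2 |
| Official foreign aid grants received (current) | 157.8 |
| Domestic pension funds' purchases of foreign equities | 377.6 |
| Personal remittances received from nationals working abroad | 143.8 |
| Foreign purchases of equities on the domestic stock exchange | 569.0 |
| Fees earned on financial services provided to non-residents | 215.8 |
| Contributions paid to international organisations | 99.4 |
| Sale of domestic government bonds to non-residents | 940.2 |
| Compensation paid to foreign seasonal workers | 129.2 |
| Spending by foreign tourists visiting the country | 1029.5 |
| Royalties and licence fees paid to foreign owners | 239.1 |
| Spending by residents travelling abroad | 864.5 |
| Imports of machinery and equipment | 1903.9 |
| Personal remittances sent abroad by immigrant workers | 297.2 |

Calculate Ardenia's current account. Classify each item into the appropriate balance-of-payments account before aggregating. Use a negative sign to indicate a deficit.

Goods: -1903.9 - 1334.2 = -3238.1
Services: 1029.5 - 239.1 + 215.8 - 864.5 = 141.7
Primary income: -146.9 - 129.2 = -276.1
Secondary income: 143.8 - 297.2 - 99.4 + 157.8 = -95.0
Current account = (-3238.1) + 141.7 + (-276.1) + (-95.0) = -3467.5
(Excluded from the current account — financial account: increase in resident deposits held at foreign banks 158.5, domestic pension funds' purchases of foreign equities 377.6, foreign purchases of equities on the domestic stock exchange 569.0, sale of domestic government bonds to non-residents 940.2; capital account: capital transfers received from emigrants 106.0.)

-3467.5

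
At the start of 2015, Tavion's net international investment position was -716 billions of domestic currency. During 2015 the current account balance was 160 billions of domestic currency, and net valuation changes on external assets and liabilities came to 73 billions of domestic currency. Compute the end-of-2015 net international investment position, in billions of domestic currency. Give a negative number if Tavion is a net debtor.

Change in NIIP = current account + net valuation change = 160 + 73 = 233
End-of-year NIIP = -716 + 233 = -483

-483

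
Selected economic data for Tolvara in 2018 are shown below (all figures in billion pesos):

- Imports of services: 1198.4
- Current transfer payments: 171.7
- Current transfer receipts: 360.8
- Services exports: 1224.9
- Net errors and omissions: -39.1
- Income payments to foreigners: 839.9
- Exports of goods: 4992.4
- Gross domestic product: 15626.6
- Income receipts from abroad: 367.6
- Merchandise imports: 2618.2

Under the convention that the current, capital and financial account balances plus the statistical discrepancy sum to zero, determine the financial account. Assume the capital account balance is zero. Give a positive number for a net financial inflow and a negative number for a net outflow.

Goods balance = 4992.4 - 2618.2 = 2374.2
Services balance = 1224.9 - 1198.4 = 26.5
Trade balance (goods + services) = 2374.2 + 26.5 = 2400.7
Net primary income = 367.6 - 839.9 = -472.3
Net secondary income = 360.8 - 171.7 = 189.1
Current account = 2400.7 + (-472.3) + 189.1 = 2117.5
Financial account = -(2117.5 + (-39.1)) = -2078.4

-2078.4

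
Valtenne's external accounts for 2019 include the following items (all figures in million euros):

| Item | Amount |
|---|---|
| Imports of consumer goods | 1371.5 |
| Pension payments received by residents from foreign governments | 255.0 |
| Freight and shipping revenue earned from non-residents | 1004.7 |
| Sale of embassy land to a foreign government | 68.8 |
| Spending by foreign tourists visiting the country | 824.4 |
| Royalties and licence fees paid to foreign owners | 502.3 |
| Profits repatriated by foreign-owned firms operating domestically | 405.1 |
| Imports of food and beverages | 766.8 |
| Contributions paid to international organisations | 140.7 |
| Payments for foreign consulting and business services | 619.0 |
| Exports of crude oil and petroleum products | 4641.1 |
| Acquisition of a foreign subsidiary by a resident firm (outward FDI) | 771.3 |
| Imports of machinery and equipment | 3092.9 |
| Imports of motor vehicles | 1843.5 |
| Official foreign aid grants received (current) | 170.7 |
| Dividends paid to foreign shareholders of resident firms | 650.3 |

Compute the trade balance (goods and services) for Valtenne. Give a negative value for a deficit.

-1725.8

Goods: -1843.5 - 3092.9 - 1371.5 + 4641.1 - 766.8 = -2433.6
Services: -619.0 + 824.4 + 1004.7 - 502.3 = 707.8
Trade balance = -2433.6 + 707.8 = -1725.8
(Excluded from the trade balance — secondary income: pension payments received by residents from foreign governments 255.0, contributions paid to international organisations 140.7, official foreign aid grants received (current) 170.7; capital account: sale of embassy land to a foreign government 68.8; primary income: profits repatriated by foreign-owned firms operating domestically 405.1, dividends paid to foreign shareholders of resident firms 650.3; financial account: acquisition of a foreign subsidiary by a resident firm (outward FDI) 771.3.)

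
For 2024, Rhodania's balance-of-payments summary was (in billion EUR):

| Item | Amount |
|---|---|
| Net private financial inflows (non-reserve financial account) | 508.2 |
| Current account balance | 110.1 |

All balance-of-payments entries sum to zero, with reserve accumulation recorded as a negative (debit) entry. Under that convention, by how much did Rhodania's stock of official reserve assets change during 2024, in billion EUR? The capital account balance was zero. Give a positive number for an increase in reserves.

Official reserve transactions balance = -(110.1 + 508.2) = -618.3
An accumulation of reserves is recorded as a debit (negative entry), so the change in the stock of reserves is the negative of that balance.
Change in official reserves = -(-618.3) = 618.3

618.3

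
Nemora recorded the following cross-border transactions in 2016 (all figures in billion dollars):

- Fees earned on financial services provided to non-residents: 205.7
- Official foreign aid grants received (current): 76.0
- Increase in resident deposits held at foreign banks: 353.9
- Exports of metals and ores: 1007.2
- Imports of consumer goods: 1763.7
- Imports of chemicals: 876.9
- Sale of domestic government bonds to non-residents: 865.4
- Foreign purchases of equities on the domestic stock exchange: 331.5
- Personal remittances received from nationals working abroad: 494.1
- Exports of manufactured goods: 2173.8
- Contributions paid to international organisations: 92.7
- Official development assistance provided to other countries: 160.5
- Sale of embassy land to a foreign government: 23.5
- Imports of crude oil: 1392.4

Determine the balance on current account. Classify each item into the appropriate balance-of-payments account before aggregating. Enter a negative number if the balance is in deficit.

-329.4

Goods: -1392.4 - 876.9 - 1763.7 + 1007.2 + 2173.8 = -852.0
Services: 205.7
Secondary income: 76.0 - 160.5 - 92.7 + 494.1 = 316.9
Current account = (-852.0) + 205.7 + 316.9 = -329.4
(Excluded from the current account — financial account: increase in resident deposits held at foreign banks 353.9, sale of domestic government bonds to non-residents 865.4, foreign purchases of equities on the domestic stock exchange 331.5; capital account: sale of embassy land to a foreign government 23.5.)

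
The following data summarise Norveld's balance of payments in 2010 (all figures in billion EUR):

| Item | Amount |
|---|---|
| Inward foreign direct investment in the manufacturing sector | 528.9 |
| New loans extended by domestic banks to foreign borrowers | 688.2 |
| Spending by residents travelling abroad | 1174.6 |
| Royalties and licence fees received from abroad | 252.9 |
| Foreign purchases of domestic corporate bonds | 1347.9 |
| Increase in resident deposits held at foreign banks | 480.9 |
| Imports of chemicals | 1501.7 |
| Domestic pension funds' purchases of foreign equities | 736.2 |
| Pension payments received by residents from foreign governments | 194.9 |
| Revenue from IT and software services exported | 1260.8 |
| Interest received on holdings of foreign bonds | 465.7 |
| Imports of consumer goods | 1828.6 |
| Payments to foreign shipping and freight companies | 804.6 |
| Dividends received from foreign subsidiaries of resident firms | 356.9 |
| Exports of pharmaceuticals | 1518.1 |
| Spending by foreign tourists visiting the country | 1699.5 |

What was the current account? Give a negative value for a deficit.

439.3

Goods: -1828.6 - 1501.7 + 1518.1 = -1812.2
Services: -804.6 + 1260.8 + 252.9 - 1174.6 + 1699.5 = 1234.0
Primary income: 356.9 + 465.7 = 822.6
Secondary income: 194.9
Current account = (-1812.2) + 1234.0 + 822.6 + 194.9 = 439.3
(Excluded from the current account — financial account: inward foreign direct investment in the manufacturing sector 528.9, new loans extended by domestic banks to foreign borrowers 688.2, foreign purchases of domestic corporate bonds 1347.9, increase in resident deposits held at foreign banks 480.9, domestic pension funds' purchases of foreign equities 736.2.)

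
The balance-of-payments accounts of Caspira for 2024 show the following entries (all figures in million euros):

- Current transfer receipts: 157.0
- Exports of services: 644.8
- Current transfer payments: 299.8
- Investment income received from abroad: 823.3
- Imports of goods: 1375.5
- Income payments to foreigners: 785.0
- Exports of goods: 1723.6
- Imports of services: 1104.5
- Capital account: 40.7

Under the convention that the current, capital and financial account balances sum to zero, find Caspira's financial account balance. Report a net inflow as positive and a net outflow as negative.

175.4

Goods balance = 1723.6 - 1375.5 = 348.1
Services balance = 644.8 - 1104.5 = -459.7
Trade balance (goods + services) = 348.1 + (-459.7) = -111.6
Net primary income = 823.3 - 785.0 = 38.3
Net secondary income = 157.0 - 299.8 = -142.8
Current account = -111.6 + 38.3 + (-142.8) = -216.1
Financial account = -(-216.1 + 40.7) = 175.4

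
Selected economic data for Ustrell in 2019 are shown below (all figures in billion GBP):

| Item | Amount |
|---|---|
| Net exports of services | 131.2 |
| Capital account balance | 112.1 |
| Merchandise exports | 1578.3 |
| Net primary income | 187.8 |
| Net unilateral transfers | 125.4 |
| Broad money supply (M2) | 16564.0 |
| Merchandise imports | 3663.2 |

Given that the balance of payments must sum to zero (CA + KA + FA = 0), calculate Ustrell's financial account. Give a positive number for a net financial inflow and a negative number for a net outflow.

1528.4

Goods balance = 1578.3 - 3663.2 = -2084.9
Services balance = 131.2
Trade balance (goods + services) = -2084.9 + 131.2 = -1953.7
Net primary income = 187.8
Net secondary income = 125.4
Current account = -1953.7 + 187.8 + 125.4 = -1640.5
Financial account = -(-1640.5 + 112.1) = 1528.4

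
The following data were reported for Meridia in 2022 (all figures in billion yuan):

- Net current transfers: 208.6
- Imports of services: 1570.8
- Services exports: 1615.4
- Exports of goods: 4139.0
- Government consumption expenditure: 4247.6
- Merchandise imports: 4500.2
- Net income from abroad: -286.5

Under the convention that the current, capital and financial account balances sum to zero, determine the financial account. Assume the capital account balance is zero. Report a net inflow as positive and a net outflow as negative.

394.5

Goods balance = 4139.0 - 4500.2 = -361.2
Services balance = 1615.4 - 1570.8 = 44.6
Trade balance (goods + services) = -361.2 + 44.6 = -316.6
Net primary income = -286.5
Net secondary income = 208.6
Current account = -316.6 + (-286.5) + 208.6 = -394.5
Financial account = -(-394.5) = 394.5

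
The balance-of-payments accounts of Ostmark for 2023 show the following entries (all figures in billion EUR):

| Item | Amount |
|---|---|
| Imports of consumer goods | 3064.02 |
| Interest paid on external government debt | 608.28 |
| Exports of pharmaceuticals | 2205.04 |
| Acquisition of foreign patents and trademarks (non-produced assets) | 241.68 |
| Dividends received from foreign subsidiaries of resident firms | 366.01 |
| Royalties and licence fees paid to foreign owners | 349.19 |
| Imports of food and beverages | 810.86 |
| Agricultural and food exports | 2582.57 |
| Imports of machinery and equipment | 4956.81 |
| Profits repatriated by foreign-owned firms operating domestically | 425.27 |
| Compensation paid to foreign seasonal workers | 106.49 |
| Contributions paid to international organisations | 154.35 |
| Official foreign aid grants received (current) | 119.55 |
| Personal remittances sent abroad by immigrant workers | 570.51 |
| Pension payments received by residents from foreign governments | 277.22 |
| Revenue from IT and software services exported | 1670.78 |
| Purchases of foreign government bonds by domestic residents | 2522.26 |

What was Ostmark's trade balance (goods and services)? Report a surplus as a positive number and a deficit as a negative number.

-2722.49

Goods: -810.86 - 4956.81 - 3064.02 + 2582.57 + 2205.04 = -4044.08
Services: -349.19 + 1670.78 = 1321.59
Trade balance = -4044.08 + 1321.59 = -2722.49
(Excluded from the trade balance — primary income: interest paid on external government debt 608.28, dividends received from foreign subsidiaries of resident firms 366.01, profits repatriated by foreign-owned firms operating domestically 425.27, compensation paid to foreign seasonal workers 106.49; capital account: acquisition of foreign patents and trademarks (non-produced assets) 241.68; secondary income: contributions paid to international organisations 154.35, official foreign aid grants received (current) 119.55, personal remittances sent abroad by immigrant workers 570.51, pension payments received by residents from foreign governments 277.22; financial account: purchases of foreign government bonds by domestic residents 2522.26.)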